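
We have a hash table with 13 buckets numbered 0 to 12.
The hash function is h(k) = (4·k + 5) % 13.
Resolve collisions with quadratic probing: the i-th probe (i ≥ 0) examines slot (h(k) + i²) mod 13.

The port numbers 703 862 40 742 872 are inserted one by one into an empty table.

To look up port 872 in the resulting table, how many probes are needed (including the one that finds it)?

703 hashes to 9; slot 9 is free -> place at 9.
862 hashes to 8; slot 8 is free -> place at 8.
40 hashes to 9; 9 taken -> place at 10.
742 hashes to 9; 9,10 taken -> place at 0.
872 hashes to 9; 9,10,0 taken -> place at 5.
Table: [742, -, -, -, -, 872, -, -, 862, 703, 40, -, -]
Lookup 872: h=9, probe 9,10,0,5 → found at 5.

4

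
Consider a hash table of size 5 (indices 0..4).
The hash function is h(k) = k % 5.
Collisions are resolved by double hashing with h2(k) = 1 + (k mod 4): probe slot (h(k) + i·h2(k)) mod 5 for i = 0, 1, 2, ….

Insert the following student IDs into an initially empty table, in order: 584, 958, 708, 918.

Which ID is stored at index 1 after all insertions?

Insert 584: h=4, slot 4 empty → index 4.
Insert 958: h=3, slot 3 empty → index 3.
Insert 708: h=3, h2=1, slots 3,4 occupied → index 0.
Insert 918: h=3, h2=3, slot 3 occupied → index 1.
Table: [708, 918, _, 958, 584]

918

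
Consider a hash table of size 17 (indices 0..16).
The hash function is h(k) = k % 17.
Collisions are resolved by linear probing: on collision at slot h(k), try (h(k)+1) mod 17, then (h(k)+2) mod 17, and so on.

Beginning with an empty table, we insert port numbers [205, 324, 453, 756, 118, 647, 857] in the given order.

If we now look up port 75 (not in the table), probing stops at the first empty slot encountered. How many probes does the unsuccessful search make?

3

205 hashes to 1; slot 1 is free → place at 1.
324 hashes to 1; 1 taken → place at 2.
453 hashes to 11; slot 11 is free → place at 11.
756 hashes to 8; slot 8 is free → place at 8.
118 hashes to 16; slot 16 is free → place at 16.
647 hashes to 1; 1,2 taken → place at 3.
857 hashes to 7; slot 7 is free → place at 7.
Table: [_, 205, 324, 647, _, _, _, 857, 756, _, _, 453, _, _, _, _, 118]
Lookup 75: h=7, probe 7,8,9 → slot 9 empty, not found.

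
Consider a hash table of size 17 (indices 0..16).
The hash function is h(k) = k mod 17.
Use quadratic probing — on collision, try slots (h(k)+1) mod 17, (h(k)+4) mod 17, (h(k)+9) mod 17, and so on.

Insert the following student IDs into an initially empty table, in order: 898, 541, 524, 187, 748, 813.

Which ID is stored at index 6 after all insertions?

898 hashes to 14; slot 14 is free → place at 14.
541 hashes to 14; 14 taken → place at 15.
524 hashes to 14; 14,15 taken → place at 1.
187 hashes to 0; slot 0 is free → place at 0.
748 hashes to 0; 0,1 taken → place at 4.
813 hashes to 14; 14,15,1 taken → place at 6.
Table: [187, 524, ∅, ∅, 748, ∅, 813, ∅, ∅, ∅, ∅, ∅, ∅, ∅, 898, 541, ∅]

813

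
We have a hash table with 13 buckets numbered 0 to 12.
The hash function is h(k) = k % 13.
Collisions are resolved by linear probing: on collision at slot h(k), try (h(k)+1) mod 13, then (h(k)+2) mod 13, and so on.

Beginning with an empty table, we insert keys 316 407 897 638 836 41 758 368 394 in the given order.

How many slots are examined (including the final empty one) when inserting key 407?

Insert 316: h=4, slot 4 empty -> index 4.
Insert 407: h=4, slot 4 occupied -> index 5.
Insert 897: h=0, slot 0 empty -> index 0.
Insert 638: h=1, slot 1 empty -> index 1.
Insert 836: h=4, slots 4,5 occupied -> index 6.
Insert 41: h=2, slot 2 empty -> index 2.
Insert 758: h=4, slots 4,5,6 occupied -> index 7.
Insert 368: h=4, slots 4,5,6,7 occupied -> index 8.
Insert 394: h=4, slots 4,5,6,7,8 occupied -> index 9.
Table: [897, 638, 41, —, 316, 407, 836, 758, 368, 394, —, —, —]

2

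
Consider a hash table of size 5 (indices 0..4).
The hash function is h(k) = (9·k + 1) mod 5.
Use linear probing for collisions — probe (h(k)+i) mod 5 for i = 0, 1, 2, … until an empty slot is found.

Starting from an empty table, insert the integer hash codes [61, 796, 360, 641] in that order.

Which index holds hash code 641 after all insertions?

3

61 hashes to 0; slot 0 is free => place at 0.
796 hashes to 0; 0 taken => place at 1.
360 hashes to 1; 1 taken => place at 2.
641 hashes to 0; 0,1,2 taken => place at 3.
Table: [61, 796, 360, 641, _]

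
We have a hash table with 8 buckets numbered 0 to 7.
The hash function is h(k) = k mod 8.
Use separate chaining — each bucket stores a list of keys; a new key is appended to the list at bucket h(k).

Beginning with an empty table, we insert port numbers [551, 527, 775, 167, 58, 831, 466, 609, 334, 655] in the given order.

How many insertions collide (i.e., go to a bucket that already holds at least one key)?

6

551 → bucket 7
527 → bucket 7 (collision)
775 → bucket 7 (collision)
167 → bucket 7 (collision)
58 → bucket 2
831 → bucket 7 (collision)
466 → bucket 2 (collision)
609 → bucket 1
334 → bucket 6
655 → bucket 7 (collision)
Final buckets:
0: .
1: 609
2: 58 -> 466
3: .
4: .
5: .
6: 334
7: 551 -> 527 -> 775 -> 167 -> 831 -> 655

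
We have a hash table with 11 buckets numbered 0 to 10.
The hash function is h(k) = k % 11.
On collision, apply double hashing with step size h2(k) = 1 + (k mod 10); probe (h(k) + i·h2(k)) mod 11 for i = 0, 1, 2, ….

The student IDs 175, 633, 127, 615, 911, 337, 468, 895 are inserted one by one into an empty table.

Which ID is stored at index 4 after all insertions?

Insert 175: h=10, slot 10 empty → index 10.
Insert 633: h=6, slot 6 empty → index 6.
Insert 127: h=6, h2=8, slot 6 occupied → index 3.
Insert 615: h=10, h2=6, slot 10 occupied → index 5.
Insert 911: h=9, slot 9 empty → index 9.
Insert 337: h=7, slot 7 empty → index 7.
Insert 468: h=6, h2=9, slot 6 occupied → index 4.
Insert 895: h=4, h2=6, slots 4,10,5 occupied → index 0.
Table: [895, _, _, 127, 468, 615, 633, 337, _, 911, 175]

468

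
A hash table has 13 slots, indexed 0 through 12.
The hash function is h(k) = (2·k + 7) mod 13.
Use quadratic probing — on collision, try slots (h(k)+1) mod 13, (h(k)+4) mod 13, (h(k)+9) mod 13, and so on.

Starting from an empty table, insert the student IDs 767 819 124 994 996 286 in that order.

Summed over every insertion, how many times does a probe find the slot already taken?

4

Insert 767: h=7, slot 7 empty -> index 7.
Insert 819: h=7, slot 7 occupied -> index 8.
Insert 124: h=8, slot 8 occupied -> index 9.
Insert 994: h=6, slot 6 empty -> index 6.
Insert 996: h=10, slot 10 empty -> index 10.
Insert 286: h=7, slots 7,8 occupied -> index 11.
Table: [-, -, -, -, -, -, 994, 767, 819, 124, 996, 286, -]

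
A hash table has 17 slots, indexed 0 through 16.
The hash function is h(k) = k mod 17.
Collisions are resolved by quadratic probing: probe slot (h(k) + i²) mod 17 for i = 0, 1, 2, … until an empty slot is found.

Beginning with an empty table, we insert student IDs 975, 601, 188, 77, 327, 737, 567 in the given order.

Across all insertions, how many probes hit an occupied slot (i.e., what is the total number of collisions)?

Insert 975: h=6, slot 6 empty => index 6.
Insert 601: h=6, slot 6 occupied => index 7.
Insert 188: h=1, slot 1 empty => index 1.
Insert 77: h=9, slot 9 empty => index 9.
Insert 327: h=4, slot 4 empty => index 4.
Insert 737: h=6, slots 6,7 occupied => index 10.
Insert 567: h=6, slots 6,7,10 occupied => index 15.
Table: [_, 188, _, _, 327, _, 975, 601, _, 77, 737, _, _, _, _, 567, _]

6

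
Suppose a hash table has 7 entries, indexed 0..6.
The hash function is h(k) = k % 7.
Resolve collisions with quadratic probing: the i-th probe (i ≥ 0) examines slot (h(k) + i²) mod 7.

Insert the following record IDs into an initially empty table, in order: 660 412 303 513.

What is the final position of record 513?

4

660: h=2 → slot 2
412: h=6 → slot 6
303: h=2, probe 2,3 → slot 3
513: h=2, probe 2,3,6,4 → slot 4
Table: [_, _, 660, 303, 513, _, 412]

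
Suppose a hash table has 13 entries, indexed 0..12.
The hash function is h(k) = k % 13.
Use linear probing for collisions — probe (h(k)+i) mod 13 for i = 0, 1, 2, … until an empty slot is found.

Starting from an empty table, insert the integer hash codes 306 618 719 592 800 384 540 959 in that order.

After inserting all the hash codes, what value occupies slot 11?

384

Insert 306: h=7, slot 7 empty -> index 7.
Insert 618: h=7, slot 7 occupied -> index 8.
Insert 719: h=4, slot 4 empty -> index 4.
Insert 592: h=7, slots 7,8 occupied -> index 9.
Insert 800: h=7, slots 7,8,9 occupied -> index 10.
Insert 384: h=7, slots 7,8,9,10 occupied -> index 11.
Insert 540: h=7, slots 7,8,9,10,11 occupied -> index 12.
Insert 959: h=10, slots 10,11,12 occupied -> index 0.
Table: [959, —, —, —, 719, —, —, 306, 618, 592, 800, 384, 540]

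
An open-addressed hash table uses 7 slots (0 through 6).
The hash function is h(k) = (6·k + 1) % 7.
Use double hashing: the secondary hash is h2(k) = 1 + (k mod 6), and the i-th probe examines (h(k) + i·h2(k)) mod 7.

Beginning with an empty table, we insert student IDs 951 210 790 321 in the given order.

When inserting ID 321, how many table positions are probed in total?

Insert 951: h=2, slot 2 empty -> index 2.
Insert 210: h=1, slot 1 empty -> index 1.
Insert 790: h=2, h2=5, slot 2 occupied -> index 0.
Insert 321: h=2, h2=4, slot 2 occupied -> index 6.
Table: [790, 210, 951, _, _, _, 321]

2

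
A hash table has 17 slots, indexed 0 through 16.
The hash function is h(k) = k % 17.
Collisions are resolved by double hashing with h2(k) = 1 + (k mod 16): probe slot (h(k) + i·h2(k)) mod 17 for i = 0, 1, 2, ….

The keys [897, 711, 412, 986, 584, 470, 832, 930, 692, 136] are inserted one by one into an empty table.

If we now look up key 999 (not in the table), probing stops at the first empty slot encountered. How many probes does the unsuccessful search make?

897 hashes to 13; slot 13 is free => place at 13.
711 hashes to 14; slot 14 is free => place at 14.
412 hashes to 4; slot 4 is free => place at 4.
986 hashes to 0; slot 0 is free => place at 0.
584 hashes to 6; slot 6 is free => place at 6.
470 hashes to 11; slot 11 is free => place at 11.
832 hashes to 16; slot 16 is free => place at 16.
930 hashes to 12; slot 12 is free => place at 12.
692 hashes to 12, h2=5; 12,0 taken => place at 5.
136 hashes to 0, h2=9; 0 taken => place at 9.
Table: [986, —, —, —, 412, 692, 584, —, —, 136, —, 470, 930, 897, 711, —, 832]
Lookup 999: h=13, h2=8, probe 13,4,12,3 → slot 3 empty, not found.

4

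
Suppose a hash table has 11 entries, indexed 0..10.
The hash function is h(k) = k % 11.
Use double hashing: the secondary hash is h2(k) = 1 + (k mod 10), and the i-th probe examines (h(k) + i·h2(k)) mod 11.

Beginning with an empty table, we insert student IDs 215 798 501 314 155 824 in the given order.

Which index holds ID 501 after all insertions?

8

215 hashes to 6; slot 6 is free -> place at 6.
798 hashes to 6, h2=9; 6 taken -> place at 4.
501 hashes to 6, h2=2; 6 taken -> place at 8.
314 hashes to 6, h2=5; 6 taken -> place at 0.
155 hashes to 1; slot 1 is free -> place at 1.
824 hashes to 10; slot 10 is free -> place at 10.
Table: [314, 155, -, -, 798, -, 215, -, 501, -, 824]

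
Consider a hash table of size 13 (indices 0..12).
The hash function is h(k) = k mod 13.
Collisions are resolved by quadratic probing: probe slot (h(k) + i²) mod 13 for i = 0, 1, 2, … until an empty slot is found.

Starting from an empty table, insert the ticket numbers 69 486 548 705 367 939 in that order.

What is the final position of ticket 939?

12

69: h=4 => slot 4
486: h=5 => slot 5
548: h=2 => slot 2
705: h=3 => slot 3
367: h=3, probe 3,4,7 => slot 7
939: h=3, probe 3,4,7,12 => slot 12
Table: [-, -, 548, 705, 69, 486, -, 367, -, -, -, -, 939]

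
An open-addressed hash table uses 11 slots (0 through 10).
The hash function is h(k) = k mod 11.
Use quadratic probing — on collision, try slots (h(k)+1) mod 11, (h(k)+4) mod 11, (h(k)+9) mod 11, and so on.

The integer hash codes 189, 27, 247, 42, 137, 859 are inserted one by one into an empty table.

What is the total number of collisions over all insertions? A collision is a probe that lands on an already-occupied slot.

189: h=2 → slot 2
27: h=5 → slot 5
247: h=5, probe 5,6 → slot 6
42: h=9 → slot 9
137: h=5, probe 5,6,9,3 → slot 3
859: h=1 → slot 1
Table: [∅, 859, 189, 137, ∅, 27, 247, ∅, ∅, 42, ∅]

4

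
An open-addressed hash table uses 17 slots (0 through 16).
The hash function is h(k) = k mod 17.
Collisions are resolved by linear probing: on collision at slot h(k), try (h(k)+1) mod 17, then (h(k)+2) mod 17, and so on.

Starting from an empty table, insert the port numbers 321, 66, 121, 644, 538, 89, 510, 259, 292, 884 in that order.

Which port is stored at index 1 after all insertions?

321 hashes to 15; slot 15 is free → place at 15.
66 hashes to 15; 15 taken → place at 16.
121 hashes to 2; slot 2 is free → place at 2.
644 hashes to 15; 15,16 taken → place at 0.
538 hashes to 11; slot 11 is free → place at 11.
89 hashes to 4; slot 4 is free → place at 4.
510 hashes to 0; 0 taken → place at 1.
259 hashes to 4; 4 taken → place at 5.
292 hashes to 3; slot 3 is free → place at 3.
884 hashes to 0; 0,1,2,3,4,5 taken → place at 6.
Table: [644, 510, 121, 292, 89, 259, 884, ∅, ∅, ∅, ∅, 538, ∅, ∅, ∅, 321, 66]

510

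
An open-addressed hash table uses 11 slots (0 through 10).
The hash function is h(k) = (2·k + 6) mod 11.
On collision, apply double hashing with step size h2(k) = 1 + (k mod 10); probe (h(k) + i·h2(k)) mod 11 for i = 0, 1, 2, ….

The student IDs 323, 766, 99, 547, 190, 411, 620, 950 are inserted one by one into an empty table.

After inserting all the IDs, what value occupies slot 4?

Insert 323: h=3, slot 3 empty → index 3.
Insert 766: h=9, slot 9 empty → index 9.
Insert 99: h=6, slot 6 empty → index 6.
Insert 547: h=0, slot 0 empty → index 0.
Insert 190: h=1, slot 1 empty → index 1.
Insert 411: h=3, h2=2, slot 3 occupied → index 5.
Insert 620: h=3, h2=1, slot 3 occupied → index 4.
Insert 950: h=3, h2=1, slots 3,4,5,6 occupied → index 7.
Table: [547, 190, -, 323, 620, 411, 99, 950, -, 766, -]

620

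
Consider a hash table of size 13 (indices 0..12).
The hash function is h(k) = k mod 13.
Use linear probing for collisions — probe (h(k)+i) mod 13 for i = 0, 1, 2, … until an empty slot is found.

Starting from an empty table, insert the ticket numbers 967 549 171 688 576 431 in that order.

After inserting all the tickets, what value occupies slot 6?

431

Insert 967: h=5, slot 5 empty => index 5.
Insert 549: h=3, slot 3 empty => index 3.
Insert 171: h=2, slot 2 empty => index 2.
Insert 688: h=12, slot 12 empty => index 12.
Insert 576: h=4, slot 4 empty => index 4.
Insert 431: h=2, slots 2,3,4,5 occupied => index 6.
Table: [., ., 171, 549, 576, 967, 431, ., ., ., ., ., 688]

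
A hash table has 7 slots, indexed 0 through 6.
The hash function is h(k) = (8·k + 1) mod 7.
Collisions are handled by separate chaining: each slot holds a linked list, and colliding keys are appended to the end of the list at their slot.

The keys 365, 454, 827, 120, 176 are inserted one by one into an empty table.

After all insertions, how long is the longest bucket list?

365 -> bucket 2
454 -> bucket 0
827 -> bucket 2 (collision)
120 -> bucket 2 (collision)
176 -> bucket 2 (collision)
Final buckets:
0: 454
1: —
2: 365 -> 827 -> 120 -> 176
3: —
4: —
5: —
6: —

4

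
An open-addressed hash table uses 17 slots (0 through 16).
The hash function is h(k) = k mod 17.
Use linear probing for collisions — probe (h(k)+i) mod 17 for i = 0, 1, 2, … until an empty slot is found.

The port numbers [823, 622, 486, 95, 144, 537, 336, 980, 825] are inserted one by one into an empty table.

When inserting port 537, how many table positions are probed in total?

823: h=7 => slot 7
622: h=10 => slot 10
486: h=10, probe 10,11 => slot 11
95: h=10, probe 10,11,12 => slot 12
144: h=8 => slot 8
537: h=10, probe 10,11,12,13 => slot 13
336: h=13, probe 13,14 => slot 14
980: h=11, probe 11,12,13,14,15 => slot 15
825: h=9 => slot 9
Table: [—, —, —, —, —, —, —, 823, 144, 825, 622, 486, 95, 537, 336, 980, —]

4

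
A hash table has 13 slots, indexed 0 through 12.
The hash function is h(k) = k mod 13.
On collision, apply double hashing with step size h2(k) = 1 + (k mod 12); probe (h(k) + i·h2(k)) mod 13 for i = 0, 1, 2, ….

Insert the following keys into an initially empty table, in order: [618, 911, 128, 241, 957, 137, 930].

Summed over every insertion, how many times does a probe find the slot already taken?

Insert 618: h=7, slot 7 empty => index 7.
Insert 911: h=1, slot 1 empty => index 1.
Insert 128: h=11, slot 11 empty => index 11.
Insert 241: h=7, h2=2, slot 7 occupied => index 9.
Insert 957: h=8, slot 8 empty => index 8.
Insert 137: h=7, h2=6, slot 7 occupied => index 0.
Insert 930: h=7, h2=7, slots 7,1,8 occupied => index 2.
Table: [137, 911, 930, _, _, _, _, 618, 957, 241, _, 128, _]

5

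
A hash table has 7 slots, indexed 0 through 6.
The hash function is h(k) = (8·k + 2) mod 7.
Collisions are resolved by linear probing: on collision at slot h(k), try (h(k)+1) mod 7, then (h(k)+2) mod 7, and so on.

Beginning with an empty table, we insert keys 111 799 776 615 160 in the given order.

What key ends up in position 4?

615

111: h=1 -> slot 1
799: h=3 -> slot 3
776: h=1, probe 1,2 -> slot 2
615: h=1, probe 1,2,3,4 -> slot 4
160: h=1, probe 1,2,3,4,5 -> slot 5
Table: [., 111, 776, 799, 615, 160, .]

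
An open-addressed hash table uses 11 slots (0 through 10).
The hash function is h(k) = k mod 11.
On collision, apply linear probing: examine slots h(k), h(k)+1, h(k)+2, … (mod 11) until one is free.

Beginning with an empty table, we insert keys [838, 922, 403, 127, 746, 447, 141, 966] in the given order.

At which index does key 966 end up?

Insert 838: h=2, slot 2 empty → index 2.
Insert 922: h=9, slot 9 empty → index 9.
Insert 403: h=7, slot 7 empty → index 7.
Insert 127: h=6, slot 6 empty → index 6.
Insert 746: h=9, slot 9 occupied → index 10.
Insert 447: h=7, slot 7 occupied → index 8.
Insert 141: h=9, slots 9,10 occupied → index 0.
Insert 966: h=9, slots 9,10,0 occupied → index 1.
Table: [141, 966, 838, -, -, -, 127, 403, 447, 922, 746]

1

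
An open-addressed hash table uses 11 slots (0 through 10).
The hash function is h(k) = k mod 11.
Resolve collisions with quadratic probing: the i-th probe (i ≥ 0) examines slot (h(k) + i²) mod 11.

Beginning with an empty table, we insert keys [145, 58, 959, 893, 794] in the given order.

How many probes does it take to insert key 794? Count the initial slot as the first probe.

5

145 hashes to 2; slot 2 is free → place at 2.
58 hashes to 3; slot 3 is free → place at 3.
959 hashes to 2; 2,3 taken → place at 6.
893 hashes to 2; 2,3,6 taken → place at 0.
794 hashes to 2; 2,3,6,0 taken → place at 7.
Table: [893, -, 145, 58, -, -, 959, 794, -, -, -]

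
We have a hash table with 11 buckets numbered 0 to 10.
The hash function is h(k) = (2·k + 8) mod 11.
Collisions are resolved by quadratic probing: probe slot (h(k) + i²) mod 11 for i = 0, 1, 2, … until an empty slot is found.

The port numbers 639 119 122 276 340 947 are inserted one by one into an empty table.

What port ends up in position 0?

122

Insert 639: h=10, slot 10 empty → index 10.
Insert 119: h=4, slot 4 empty → index 4.
Insert 122: h=10, slot 10 occupied → index 0.
Insert 276: h=10, slots 10,0 occupied → index 3.
Insert 340: h=6, slot 6 empty → index 6.
Insert 947: h=10, slots 10,0,3 occupied → index 8.
Table: [122, ., ., 276, 119, ., 340, ., 947, ., 639]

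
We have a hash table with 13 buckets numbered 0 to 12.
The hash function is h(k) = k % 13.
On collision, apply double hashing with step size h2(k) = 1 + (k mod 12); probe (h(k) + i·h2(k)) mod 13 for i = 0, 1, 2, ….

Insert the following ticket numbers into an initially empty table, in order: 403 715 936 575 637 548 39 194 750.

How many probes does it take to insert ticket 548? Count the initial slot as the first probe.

403: h=0 → slot 0
715: h=0, h2=8, probe 0,8 → slot 8
936: h=0, h2=1, probe 0,1 → slot 1
575: h=3 → slot 3
637: h=0, h2=2, probe 0,2 → slot 2
548: h=2, h2=9, probe 2,11 → slot 11
39: h=0, h2=4, probe 0,4 → slot 4
194: h=12 → slot 12
750: h=9 → slot 9
Table: [403, 936, 637, 575, 39, _, _, _, 715, 750, _, 548, 194]

2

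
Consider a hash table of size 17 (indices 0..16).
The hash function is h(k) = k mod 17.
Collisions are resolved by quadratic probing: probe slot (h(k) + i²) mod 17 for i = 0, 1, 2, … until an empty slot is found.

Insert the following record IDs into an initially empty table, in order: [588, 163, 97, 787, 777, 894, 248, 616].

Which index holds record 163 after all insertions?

11

Insert 588: h=10, slot 10 empty → index 10.
Insert 163: h=10, slot 10 occupied → index 11.
Insert 97: h=12, slot 12 empty → index 12.
Insert 787: h=5, slot 5 empty → index 5.
Insert 777: h=12, slot 12 occupied → index 13.
Insert 894: h=10, slots 10,11 occupied → index 14.
Insert 248: h=10, slots 10,11,14 occupied → index 2.
Insert 616: h=4, slot 4 empty → index 4.
Table: [., ., 248, ., 616, 787, ., ., ., ., 588, 163, 97, 777, 894, ., .]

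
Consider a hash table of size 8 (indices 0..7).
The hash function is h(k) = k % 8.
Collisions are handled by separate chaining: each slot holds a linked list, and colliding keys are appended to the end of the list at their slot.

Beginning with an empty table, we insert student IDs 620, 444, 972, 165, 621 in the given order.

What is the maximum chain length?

3

Insert 620: h=4, bucket 4 empty -> new chain.
Insert 444: h=4, bucket 4 nonempty -> append to chain.
Insert 972: h=4, bucket 4 nonempty -> append to chain.
Insert 165: h=5, bucket 5 empty -> new chain.
Insert 621: h=5, bucket 5 nonempty -> append to chain.
Final buckets:
0: -
1: -
2: -
3: -
4: 620 -> 444 -> 972
5: 165 -> 621
6: -
7: -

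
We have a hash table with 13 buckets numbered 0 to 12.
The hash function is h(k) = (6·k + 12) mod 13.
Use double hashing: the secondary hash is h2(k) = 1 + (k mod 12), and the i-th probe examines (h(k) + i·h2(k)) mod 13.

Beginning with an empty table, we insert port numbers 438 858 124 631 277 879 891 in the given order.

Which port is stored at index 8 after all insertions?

Insert 438: h=1, slot 1 empty => index 1.
Insert 858: h=12, slot 12 empty => index 12.
Insert 124: h=2, slot 2 empty => index 2.
Insert 631: h=2, h2=8, slot 2 occupied => index 10.
Insert 277: h=10, h2=2, slots 10,12,1 occupied => index 3.
Insert 879: h=8, slot 8 empty => index 8.
Insert 891: h=2, h2=4, slot 2 occupied => index 6.
Table: [_, 438, 124, 277, _, _, 891, _, 879, _, 631, _, 858]

879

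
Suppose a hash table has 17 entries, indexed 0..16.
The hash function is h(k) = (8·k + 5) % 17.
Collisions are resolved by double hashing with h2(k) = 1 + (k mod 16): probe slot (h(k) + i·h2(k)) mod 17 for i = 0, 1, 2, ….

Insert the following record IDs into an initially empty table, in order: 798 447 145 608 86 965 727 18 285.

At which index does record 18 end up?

798: h=14 -> slot 14
447: h=11 -> slot 11
145: h=9 -> slot 9
608: h=7 -> slot 7
86: h=13 -> slot 13
965: h=7, h2=6, probe 7,13,2 -> slot 2
727: h=7, h2=8, probe 7,15 -> slot 15
18: h=13, h2=3, probe 13,16 -> slot 16
285: h=7, h2=14, probe 7,4 -> slot 4
Table: [∅, ∅, 965, ∅, 285, ∅, ∅, 608, ∅, 145, ∅, 447, ∅, 86, 798, 727, 18]

16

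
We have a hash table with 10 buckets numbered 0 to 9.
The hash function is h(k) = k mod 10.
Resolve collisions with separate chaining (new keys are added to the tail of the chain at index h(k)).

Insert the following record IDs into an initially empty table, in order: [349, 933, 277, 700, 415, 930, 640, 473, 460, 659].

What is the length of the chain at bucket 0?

4

Insert 349: h=9, bucket 9 empty → new chain.
Insert 933: h=3, bucket 3 empty → new chain.
Insert 277: h=7, bucket 7 empty → new chain.
Insert 700: h=0, bucket 0 empty → new chain.
Insert 415: h=5, bucket 5 empty → new chain.
Insert 930: h=0, bucket 0 nonempty → append to chain.
Insert 640: h=0, bucket 0 nonempty → append to chain.
Insert 473: h=3, bucket 3 nonempty → append to chain.
Insert 460: h=0, bucket 0 nonempty → append to chain.
Insert 659: h=9, bucket 9 nonempty → append to chain.
Final buckets:
0: 700 -> 930 -> 640 -> 460
1: ∅
2: ∅
3: 933 -> 473
4: ∅
5: 415
6: ∅
7: 277
8: ∅
9: 349 -> 659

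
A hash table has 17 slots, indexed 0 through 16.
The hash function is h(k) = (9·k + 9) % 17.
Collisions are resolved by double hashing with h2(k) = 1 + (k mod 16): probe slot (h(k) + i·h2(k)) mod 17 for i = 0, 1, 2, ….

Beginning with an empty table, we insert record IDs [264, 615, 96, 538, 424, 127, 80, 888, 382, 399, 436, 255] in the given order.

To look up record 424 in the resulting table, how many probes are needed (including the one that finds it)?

264: h=5 => slot 5
615: h=2 => slot 2
96: h=6 => slot 6
538: h=6, h2=11, probe 6,0 => slot 0
424: h=0, h2=9, probe 0,9 => slot 9
127: h=13 => slot 13
80: h=15 => slot 15
888: h=11 => slot 11
382: h=13, h2=15, probe 13,11,9,7 => slot 7
399: h=13, h2=16, probe 13,12 => slot 12
436: h=6, h2=5, probe 6,11,16 => slot 16
255: h=9, h2=16, probe 9,8 => slot 8
Table: [538, _, 615, _, _, 264, 96, 382, 255, 424, _, 888, 399, 127, _, 80, 436]
Lookup 424: h=0, h2=9, probe 0,9 → found at 9.

2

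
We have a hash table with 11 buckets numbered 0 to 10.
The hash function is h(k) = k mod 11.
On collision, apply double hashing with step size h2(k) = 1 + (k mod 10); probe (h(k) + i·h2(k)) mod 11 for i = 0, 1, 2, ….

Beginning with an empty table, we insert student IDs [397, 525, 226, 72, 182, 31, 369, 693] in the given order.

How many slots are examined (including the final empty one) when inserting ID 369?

2

397 hashes to 1; slot 1 is free -> place at 1.
525 hashes to 8; slot 8 is free -> place at 8.
226 hashes to 6; slot 6 is free -> place at 6.
72 hashes to 6, h2=3; 6 taken -> place at 9.
182 hashes to 6, h2=3; 6,9,1 taken -> place at 4.
31 hashes to 9, h2=2; 9 taken -> place at 0.
369 hashes to 6, h2=10; 6 taken -> place at 5.
693 hashes to 0, h2=4; 0,4,8,1,5,9 taken -> place at 2.
Table: [31, 397, 693, —, 182, 369, 226, —, 525, 72, —]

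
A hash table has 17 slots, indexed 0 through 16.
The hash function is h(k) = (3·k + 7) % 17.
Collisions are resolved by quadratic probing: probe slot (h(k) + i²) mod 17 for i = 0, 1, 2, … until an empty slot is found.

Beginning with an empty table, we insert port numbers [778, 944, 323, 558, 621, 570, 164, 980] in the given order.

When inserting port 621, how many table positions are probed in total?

778 hashes to 12; slot 12 is free → place at 12.
944 hashes to 0; slot 0 is free → place at 0.
323 hashes to 7; slot 7 is free → place at 7.
558 hashes to 15; slot 15 is free → place at 15.
621 hashes to 0; 0 taken → place at 1.
570 hashes to 0; 0,1 taken → place at 4.
164 hashes to 6; slot 6 is free → place at 6.
980 hashes to 6; 6,7 taken → place at 10.
Table: [944, 621, —, —, 570, —, 164, 323, —, —, 980, —, 778, —, —, 558, —]

2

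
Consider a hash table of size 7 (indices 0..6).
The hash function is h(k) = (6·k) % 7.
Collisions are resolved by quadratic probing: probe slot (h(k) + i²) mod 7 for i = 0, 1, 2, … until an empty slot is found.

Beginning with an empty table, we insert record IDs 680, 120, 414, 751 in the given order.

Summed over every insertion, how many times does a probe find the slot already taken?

680: h=6 → slot 6
120: h=6, probe 6,0 → slot 0
414: h=6, probe 6,0,3 → slot 3
751: h=5 → slot 5
Table: [120, -, -, 414, -, 751, 680]

3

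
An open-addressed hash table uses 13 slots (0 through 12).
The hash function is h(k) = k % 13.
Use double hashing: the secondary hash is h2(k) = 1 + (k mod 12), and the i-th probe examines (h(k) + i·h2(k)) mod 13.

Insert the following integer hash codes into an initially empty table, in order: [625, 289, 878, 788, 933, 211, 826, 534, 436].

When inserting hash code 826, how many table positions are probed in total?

2

625: h=1 -> slot 1
289: h=3 -> slot 3
878: h=7 -> slot 7
788: h=8 -> slot 8
933: h=10 -> slot 10
211: h=3, h2=8, probe 3,11 -> slot 11
826: h=7, h2=11, probe 7,5 -> slot 5
534: h=1, h2=7, probe 1,8,2 -> slot 2
436: h=7, h2=5, probe 7,12 -> slot 12
Table: [-, 625, 534, 289, -, 826, -, 878, 788, -, 933, 211, 436]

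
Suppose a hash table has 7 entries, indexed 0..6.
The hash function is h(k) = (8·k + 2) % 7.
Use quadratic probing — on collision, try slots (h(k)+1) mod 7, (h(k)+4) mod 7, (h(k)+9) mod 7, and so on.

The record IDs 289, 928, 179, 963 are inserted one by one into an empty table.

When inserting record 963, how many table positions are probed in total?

3

289 hashes to 4; slot 4 is free -> place at 4.
928 hashes to 6; slot 6 is free -> place at 6.
179 hashes to 6; 6 taken -> place at 0.
963 hashes to 6; 6,0 taken -> place at 3.
Table: [179, ∅, ∅, 963, 289, ∅, 928]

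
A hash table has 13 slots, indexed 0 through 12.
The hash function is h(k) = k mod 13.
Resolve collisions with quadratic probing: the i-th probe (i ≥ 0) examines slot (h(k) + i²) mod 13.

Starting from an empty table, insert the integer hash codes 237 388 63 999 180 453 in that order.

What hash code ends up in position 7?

180

237 hashes to 3; slot 3 is free => place at 3.
388 hashes to 11; slot 11 is free => place at 11.
63 hashes to 11; 11 taken => place at 12.
999 hashes to 11; 11,12 taken => place at 2.
180 hashes to 11; 11,12,2 taken => place at 7.
453 hashes to 11; 11,12,2,7 taken => place at 1.
Table: [-, 453, 999, 237, -, -, -, 180, -, -, -, 388, 63]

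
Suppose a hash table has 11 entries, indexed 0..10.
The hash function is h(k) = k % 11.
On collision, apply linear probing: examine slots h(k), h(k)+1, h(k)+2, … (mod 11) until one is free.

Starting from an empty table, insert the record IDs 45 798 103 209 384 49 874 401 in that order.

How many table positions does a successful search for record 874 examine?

45 hashes to 1; slot 1 is free -> place at 1.
798 hashes to 6; slot 6 is free -> place at 6.
103 hashes to 4; slot 4 is free -> place at 4.
209 hashes to 0; slot 0 is free -> place at 0.
384 hashes to 10; slot 10 is free -> place at 10.
49 hashes to 5; slot 5 is free -> place at 5.
874 hashes to 5; 5,6 taken -> place at 7.
401 hashes to 5; 5,6,7 taken -> place at 8.
Table: [209, 45, -, -, 103, 49, 798, 874, 401, -, 384]
Lookup 874: h=5, probe 5,6,7 → found at 7.

3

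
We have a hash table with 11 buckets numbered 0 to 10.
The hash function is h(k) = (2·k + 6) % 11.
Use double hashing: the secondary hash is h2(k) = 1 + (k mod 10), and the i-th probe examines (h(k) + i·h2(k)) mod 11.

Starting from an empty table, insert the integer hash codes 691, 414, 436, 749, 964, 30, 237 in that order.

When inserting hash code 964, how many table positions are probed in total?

691 hashes to 2; slot 2 is free => place at 2.
414 hashes to 9; slot 9 is free => place at 9.
436 hashes to 9, h2=7; 9 taken => place at 5.
749 hashes to 8; slot 8 is free => place at 8.
964 hashes to 9, h2=5; 9 taken => place at 3.
30 hashes to 0; slot 0 is free => place at 0.
237 hashes to 7; slot 7 is free => place at 7.
Table: [30, ∅, 691, 964, ∅, 436, ∅, 237, 749, 414, ∅]

2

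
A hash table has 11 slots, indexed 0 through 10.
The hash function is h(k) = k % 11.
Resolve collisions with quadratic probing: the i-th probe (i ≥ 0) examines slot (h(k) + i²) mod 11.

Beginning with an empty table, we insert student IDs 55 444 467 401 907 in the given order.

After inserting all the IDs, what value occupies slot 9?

907

55: h=0 => slot 0
444: h=4 => slot 4
467: h=5 => slot 5
401: h=5, probe 5,6 => slot 6
907: h=5, probe 5,6,9 => slot 9
Table: [55, ∅, ∅, ∅, 444, 467, 401, ∅, ∅, 907, ∅]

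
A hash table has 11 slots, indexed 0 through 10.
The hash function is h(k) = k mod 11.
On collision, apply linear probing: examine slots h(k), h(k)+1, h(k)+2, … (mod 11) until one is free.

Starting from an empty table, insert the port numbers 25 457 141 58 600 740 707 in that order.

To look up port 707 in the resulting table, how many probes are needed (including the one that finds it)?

6

25: h=3 → slot 3
457: h=6 → slot 6
141: h=9 → slot 9
58: h=3, probe 3,4 → slot 4
600: h=6, probe 6,7 → slot 7
740: h=3, probe 3,4,5 → slot 5
707: h=3, probe 3,4,5,6,7,8 → slot 8
Table: [∅, ∅, ∅, 25, 58, 740, 457, 600, 707, 141, ∅]
Lookup 707: h=3, probe 3,4,5,6,7,8 → found at 8.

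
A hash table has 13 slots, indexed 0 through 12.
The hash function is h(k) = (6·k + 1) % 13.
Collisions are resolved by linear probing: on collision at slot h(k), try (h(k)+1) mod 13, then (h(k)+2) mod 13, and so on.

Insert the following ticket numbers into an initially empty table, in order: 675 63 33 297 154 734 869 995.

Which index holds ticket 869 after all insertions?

6

675 hashes to 8; slot 8 is free => place at 8.
63 hashes to 2; slot 2 is free => place at 2.
33 hashes to 4; slot 4 is free => place at 4.
297 hashes to 2; 2 taken => place at 3.
154 hashes to 2; 2,3,4 taken => place at 5.
734 hashes to 11; slot 11 is free => place at 11.
869 hashes to 2; 2,3,4,5 taken => place at 6.
995 hashes to 4; 4,5,6 taken => place at 7.
Table: [_, _, 63, 297, 33, 154, 869, 995, 675, _, _, 734, _]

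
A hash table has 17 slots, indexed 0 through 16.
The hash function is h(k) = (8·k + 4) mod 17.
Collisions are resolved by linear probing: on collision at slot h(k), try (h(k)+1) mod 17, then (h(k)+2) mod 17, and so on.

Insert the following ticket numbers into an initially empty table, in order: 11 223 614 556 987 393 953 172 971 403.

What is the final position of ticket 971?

8

11 hashes to 7; slot 7 is free => place at 7.
223 hashes to 3; slot 3 is free => place at 3.
614 hashes to 3; 3 taken => place at 4.
556 hashes to 15; slot 15 is free => place at 15.
987 hashes to 12; slot 12 is free => place at 12.
393 hashes to 3; 3,4 taken => place at 5.
953 hashes to 12; 12 taken => place at 13.
172 hashes to 3; 3,4,5 taken => place at 6.
971 hashes to 3; 3,4,5,6,7 taken => place at 8.
403 hashes to 15; 15 taken => place at 16.
Table: [—, —, —, 223, 614, 393, 172, 11, 971, —, —, —, 987, 953, —, 556, 403]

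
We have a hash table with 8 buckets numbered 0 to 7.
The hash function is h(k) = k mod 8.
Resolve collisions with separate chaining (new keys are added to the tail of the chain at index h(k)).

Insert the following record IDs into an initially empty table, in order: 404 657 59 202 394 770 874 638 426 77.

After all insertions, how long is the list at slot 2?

5

Insert 404: h=4, bucket 4 empty -> new chain.
Insert 657: h=1, bucket 1 empty -> new chain.
Insert 59: h=3, bucket 3 empty -> new chain.
Insert 202: h=2, bucket 2 empty -> new chain.
Insert 394: h=2, bucket 2 nonempty -> append to chain.
Insert 770: h=2, bucket 2 nonempty -> append to chain.
Insert 874: h=2, bucket 2 nonempty -> append to chain.
Insert 638: h=6, bucket 6 empty -> new chain.
Insert 426: h=2, bucket 2 nonempty -> append to chain.
Insert 77: h=5, bucket 5 empty -> new chain.
Final buckets:
0: _
1: 657
2: 202 -> 394 -> 770 -> 874 -> 426
3: 59
4: 404
5: 77
6: 638
7: _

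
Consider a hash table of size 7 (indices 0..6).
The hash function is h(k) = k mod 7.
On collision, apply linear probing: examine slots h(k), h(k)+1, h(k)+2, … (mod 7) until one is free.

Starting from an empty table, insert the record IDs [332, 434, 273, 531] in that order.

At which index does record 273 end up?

1

332: h=3 -> slot 3
434: h=0 -> slot 0
273: h=0, probe 0,1 -> slot 1
531: h=6 -> slot 6
Table: [434, 273, -, 332, -, -, 531]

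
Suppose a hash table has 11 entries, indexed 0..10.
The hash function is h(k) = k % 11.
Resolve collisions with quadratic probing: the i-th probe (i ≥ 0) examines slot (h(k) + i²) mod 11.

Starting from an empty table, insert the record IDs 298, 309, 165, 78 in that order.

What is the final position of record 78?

298: h=1 -> slot 1
309: h=1, probe 1,2 -> slot 2
165: h=0 -> slot 0
78: h=1, probe 1,2,5 -> slot 5
Table: [165, 298, 309, ∅, ∅, 78, ∅, ∅, ∅, ∅, ∅]

5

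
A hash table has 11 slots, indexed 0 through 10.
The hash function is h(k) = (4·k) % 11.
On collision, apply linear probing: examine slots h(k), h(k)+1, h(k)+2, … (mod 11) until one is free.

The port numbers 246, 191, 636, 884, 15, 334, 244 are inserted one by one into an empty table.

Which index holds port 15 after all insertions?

8

246: h=5 → slot 5
191: h=5, probe 5,6 → slot 6
636: h=3 → slot 3
884: h=5, probe 5,6,7 → slot 7
15: h=5, probe 5,6,7,8 → slot 8
334: h=5, probe 5,6,7,8,9 → slot 9
244: h=8, probe 8,9,10 → slot 10
Table: [_, _, _, 636, _, 246, 191, 884, 15, 334, 244]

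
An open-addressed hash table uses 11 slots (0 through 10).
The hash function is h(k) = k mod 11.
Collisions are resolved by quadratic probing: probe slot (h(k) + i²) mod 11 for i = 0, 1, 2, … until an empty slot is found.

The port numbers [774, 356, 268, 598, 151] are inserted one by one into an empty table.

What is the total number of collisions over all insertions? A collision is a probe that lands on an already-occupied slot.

7

Insert 774: h=4, slot 4 empty => index 4.
Insert 356: h=4, slot 4 occupied => index 5.
Insert 268: h=4, slots 4,5 occupied => index 8.
Insert 598: h=4, slots 4,5,8 occupied => index 2.
Insert 151: h=8, slot 8 occupied => index 9.
Table: [_, _, 598, _, 774, 356, _, _, 268, 151, _]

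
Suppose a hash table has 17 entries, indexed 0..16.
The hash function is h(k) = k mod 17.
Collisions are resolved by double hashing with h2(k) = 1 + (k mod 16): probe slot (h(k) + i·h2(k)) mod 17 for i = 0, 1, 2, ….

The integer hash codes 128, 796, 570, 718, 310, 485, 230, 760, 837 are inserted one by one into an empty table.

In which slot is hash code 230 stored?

128 hashes to 9; slot 9 is free -> place at 9.
796 hashes to 14; slot 14 is free -> place at 14.
570 hashes to 9, h2=11; 9 taken -> place at 3.
718 hashes to 4; slot 4 is free -> place at 4.
310 hashes to 4, h2=7; 4 taken -> place at 11.
485 hashes to 9, h2=6; 9 taken -> place at 15.
230 hashes to 9, h2=7; 9 taken -> place at 16.
760 hashes to 12; slot 12 is free -> place at 12.
837 hashes to 4, h2=6; 4 taken -> place at 10.
Table: [-, -, -, 570, 718, -, -, -, -, 128, 837, 310, 760, -, 796, 485, 230]

16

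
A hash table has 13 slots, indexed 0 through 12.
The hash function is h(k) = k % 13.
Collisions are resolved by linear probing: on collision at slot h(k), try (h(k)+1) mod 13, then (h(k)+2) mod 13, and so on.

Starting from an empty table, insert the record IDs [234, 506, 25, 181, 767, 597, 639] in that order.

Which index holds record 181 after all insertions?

234: h=0 -> slot 0
506: h=12 -> slot 12
25: h=12, probe 12,0,1 -> slot 1
181: h=12, probe 12,0,1,2 -> slot 2
767: h=0, probe 0,1,2,3 -> slot 3
597: h=12, probe 12,0,1,2,3,4 -> slot 4
639: h=2, probe 2,3,4,5 -> slot 5
Table: [234, 25, 181, 767, 597, 639, -, -, -, -, -, -, 506]

2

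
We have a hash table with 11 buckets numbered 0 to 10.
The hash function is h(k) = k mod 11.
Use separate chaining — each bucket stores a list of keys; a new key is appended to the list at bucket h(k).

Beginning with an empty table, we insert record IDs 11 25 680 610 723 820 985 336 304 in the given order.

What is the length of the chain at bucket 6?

3

Insert 11: h=0, bucket 0 empty -> new chain.
Insert 25: h=3, bucket 3 empty -> new chain.
Insert 680: h=9, bucket 9 empty -> new chain.
Insert 610: h=5, bucket 5 empty -> new chain.
Insert 723: h=8, bucket 8 empty -> new chain.
Insert 820: h=6, bucket 6 empty -> new chain.
Insert 985: h=6, bucket 6 nonempty -> append to chain.
Insert 336: h=6, bucket 6 nonempty -> append to chain.
Insert 304: h=7, bucket 7 empty -> new chain.
Final buckets:
0: 11
1: —
2: —
3: 25
4: —
5: 610
6: 820 -> 985 -> 336
7: 304
8: 723
9: 680
10: —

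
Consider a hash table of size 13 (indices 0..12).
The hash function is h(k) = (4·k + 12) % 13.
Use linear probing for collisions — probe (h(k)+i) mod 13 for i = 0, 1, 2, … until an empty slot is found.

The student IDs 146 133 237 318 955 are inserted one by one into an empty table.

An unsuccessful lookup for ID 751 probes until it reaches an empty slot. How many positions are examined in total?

146 hashes to 11; slot 11 is free => place at 11.
133 hashes to 11; 11 taken => place at 12.
237 hashes to 11; 11,12 taken => place at 0.
318 hashes to 10; slot 10 is free => place at 10.
955 hashes to 10; 10,11,12,0 taken => place at 1.
Table: [237, 955, _, _, _, _, _, _, _, _, 318, 146, 133]
Lookup 751: h=0, probe 0,1,2 → slot 2 empty, not found.

3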